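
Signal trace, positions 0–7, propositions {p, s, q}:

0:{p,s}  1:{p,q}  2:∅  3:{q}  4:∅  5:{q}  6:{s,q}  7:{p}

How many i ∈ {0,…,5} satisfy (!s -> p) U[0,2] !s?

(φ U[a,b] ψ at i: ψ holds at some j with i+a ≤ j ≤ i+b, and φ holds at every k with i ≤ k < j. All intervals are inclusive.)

Evaluate at each i in [0,5]:
  i=0: ✓ (rhs at j=1; lhs holds on [0,0])
  i=1: ✓ (rhs at j=1)
  i=2: ✓ (rhs at j=2)
  i=3: ✓ (rhs at j=3)
  i=4: ✓ (rhs at j=4)
  i=5: ✓ (rhs at j=5)
Positions where it holds: {0, 1, 2, 3, 4, 5} → 6.

6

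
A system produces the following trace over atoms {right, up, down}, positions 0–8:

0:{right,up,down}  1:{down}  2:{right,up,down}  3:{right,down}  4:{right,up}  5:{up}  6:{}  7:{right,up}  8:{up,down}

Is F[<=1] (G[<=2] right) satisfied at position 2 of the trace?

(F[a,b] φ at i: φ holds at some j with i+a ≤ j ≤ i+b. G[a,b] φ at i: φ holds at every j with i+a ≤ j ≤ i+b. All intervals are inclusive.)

Yes

Check G[<=2] right at each j in [2,3]:
  j=2: holds on [2,4]
  j=3: fails at 5
Found at j=2 → formula holds.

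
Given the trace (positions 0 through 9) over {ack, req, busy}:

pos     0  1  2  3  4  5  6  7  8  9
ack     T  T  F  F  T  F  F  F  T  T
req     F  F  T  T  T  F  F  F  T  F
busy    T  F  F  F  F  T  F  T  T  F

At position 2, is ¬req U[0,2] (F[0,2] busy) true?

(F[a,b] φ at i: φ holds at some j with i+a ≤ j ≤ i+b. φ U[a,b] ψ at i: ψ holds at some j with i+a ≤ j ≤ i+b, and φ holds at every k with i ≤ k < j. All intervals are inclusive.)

Need some j in [2,4] with F[0,2] busy, and ¬req at every k in [2,j-1].
  j=2: F[0,2] busy — fails (none in [2,4]).
  j=3: F[0,2] busy holds, but ¬req fails at k=2 → not this j.
  j=4: F[0,2] busy holds, but ¬req fails at k=2 → not this j.
No j in the window works → until fails.

Does not hold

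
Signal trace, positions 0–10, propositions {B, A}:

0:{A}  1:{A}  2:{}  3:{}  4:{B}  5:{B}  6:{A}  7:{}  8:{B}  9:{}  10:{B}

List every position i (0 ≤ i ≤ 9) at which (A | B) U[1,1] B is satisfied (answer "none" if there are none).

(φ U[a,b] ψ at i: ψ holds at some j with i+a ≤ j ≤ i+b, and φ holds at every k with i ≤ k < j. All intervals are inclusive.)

Evaluate at each i in [0,9]:
  i=0: ✗ (no rhs in [1,1])
  i=1: ✗ (no rhs in [2,2])
  i=2: ✗ (no rhs in [3,3])
  i=3: ✗ (lhs fails at k=3 before rhs at j=4)
  i=4: ✓ (rhs at j=5; lhs holds on [4,4])
  i=5: ✗ (no rhs in [6,6])
  i=6: ✗ (no rhs in [7,7])
  i=7: ✗ (lhs fails at k=7 before rhs at j=8)
  i=8: ✗ (no rhs in [9,9])
  i=9: ✗ (lhs fails at k=9 before rhs at j=10)

4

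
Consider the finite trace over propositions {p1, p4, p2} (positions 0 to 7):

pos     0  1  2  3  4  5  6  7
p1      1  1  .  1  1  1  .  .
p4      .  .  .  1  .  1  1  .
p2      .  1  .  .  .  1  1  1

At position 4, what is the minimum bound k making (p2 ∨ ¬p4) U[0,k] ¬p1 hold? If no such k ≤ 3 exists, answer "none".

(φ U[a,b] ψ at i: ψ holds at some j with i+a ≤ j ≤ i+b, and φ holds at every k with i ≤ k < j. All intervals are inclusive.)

Need earliest j ≥ 4 with ¬p1, and (p2 ∨ ¬p4) at every k in [4,j-1].
  j=4: rhs fails.
  j=5: rhs fails.
  j=6: rhs holds; lhs holds on [4,5]. k = 2.

2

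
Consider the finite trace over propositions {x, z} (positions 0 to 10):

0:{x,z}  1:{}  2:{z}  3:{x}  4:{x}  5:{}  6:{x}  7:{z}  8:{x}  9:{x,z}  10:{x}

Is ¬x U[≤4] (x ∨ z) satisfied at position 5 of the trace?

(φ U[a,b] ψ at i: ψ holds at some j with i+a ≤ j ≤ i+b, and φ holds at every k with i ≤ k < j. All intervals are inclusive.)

Need some j in [5,9] with (x ∨ z), and ¬x at every k in [5,j-1].
  j=5: (x ∨ z) false.
  j=6: (x ∨ z) holds; ¬x holds at every k in [5,5] → satisfied.

True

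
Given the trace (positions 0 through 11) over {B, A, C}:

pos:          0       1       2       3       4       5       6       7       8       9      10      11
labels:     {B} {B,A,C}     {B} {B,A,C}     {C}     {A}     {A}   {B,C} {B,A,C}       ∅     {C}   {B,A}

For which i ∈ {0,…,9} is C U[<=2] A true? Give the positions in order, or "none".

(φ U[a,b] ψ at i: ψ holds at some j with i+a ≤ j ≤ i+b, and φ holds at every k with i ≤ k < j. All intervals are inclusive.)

Evaluate at each i in [0,9]:
  i=0: ✗ (lhs fails at k=0 before rhs at j=1)
  i=1: ✓ (rhs at j=1)
  i=2: ✗ (lhs fails at k=2 before rhs at j=3)
  i=3: ✓ (rhs at j=3)
  i=4: ✓ (rhs at j=5; lhs holds on [4,4])
  i=5: ✓ (rhs at j=5)
  i=6: ✓ (rhs at j=6)
  i=7: ✓ (rhs at j=8; lhs holds on [7,7])
  i=8: ✓ (rhs at j=8)
  i=9: ✗ (lhs fails at k=9 before rhs at j=11)

1, 3, 4, 5, 6, 7, 8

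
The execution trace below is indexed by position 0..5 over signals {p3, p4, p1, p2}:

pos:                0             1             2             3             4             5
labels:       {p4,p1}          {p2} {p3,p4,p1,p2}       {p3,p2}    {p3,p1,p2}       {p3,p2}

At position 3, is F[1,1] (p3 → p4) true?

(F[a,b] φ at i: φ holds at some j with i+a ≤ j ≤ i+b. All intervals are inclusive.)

No

Check (p3 → p4) at each j in [4,4]:
  j=4: false
No position in the window satisfies it → formula fails.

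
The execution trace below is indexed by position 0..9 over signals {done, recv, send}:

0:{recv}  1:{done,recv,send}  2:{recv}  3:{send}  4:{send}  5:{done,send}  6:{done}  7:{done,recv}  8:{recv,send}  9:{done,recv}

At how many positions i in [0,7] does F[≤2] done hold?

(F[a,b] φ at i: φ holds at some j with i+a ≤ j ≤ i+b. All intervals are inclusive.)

Evaluate at each i in [0,7]:
  i=0: ✓ (witness j=1)
  i=1: ✓ (witness j=1)
  i=2: ✗ (none in [2,4])
  i=3: ✓ (witness j=5)
  i=4: ✓ (witness j=5)
  i=5: ✓ (witness j=5)
  i=6: ✓ (witness j=6)
  i=7: ✓ (witness j=7)
Positions where it holds: {0, 1, 3, 4, 5, 6, 7} → 7.

7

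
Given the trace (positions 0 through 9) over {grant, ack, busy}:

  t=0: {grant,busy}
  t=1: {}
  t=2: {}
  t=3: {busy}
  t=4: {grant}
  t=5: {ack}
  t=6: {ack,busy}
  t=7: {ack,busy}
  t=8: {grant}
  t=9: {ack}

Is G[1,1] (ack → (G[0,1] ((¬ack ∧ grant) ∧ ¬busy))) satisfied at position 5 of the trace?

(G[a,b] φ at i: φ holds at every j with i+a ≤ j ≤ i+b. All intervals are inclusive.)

False

Check (ack → (G[0,1] ((¬ack ∧ grant) ∧ ¬busy))) at every j in [6,6]:
  j=6: antecedent true; consequent fails at 6 → ✗
Fails at j=6 → formula fails.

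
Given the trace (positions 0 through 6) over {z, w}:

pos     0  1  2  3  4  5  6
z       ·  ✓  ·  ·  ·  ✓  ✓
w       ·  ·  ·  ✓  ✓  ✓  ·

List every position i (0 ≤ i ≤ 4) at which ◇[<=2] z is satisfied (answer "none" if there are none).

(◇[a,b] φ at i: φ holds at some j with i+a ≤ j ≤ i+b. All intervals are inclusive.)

0, 1, 3, 4

Evaluate at each i in [0,4]:
  i=0: ✓ (witness j=1)
  i=1: ✓ (witness j=1)
  i=2: ✗ (none in [2,4])
  i=3: ✓ (witness j=5)
  i=4: ✓ (witness j=5)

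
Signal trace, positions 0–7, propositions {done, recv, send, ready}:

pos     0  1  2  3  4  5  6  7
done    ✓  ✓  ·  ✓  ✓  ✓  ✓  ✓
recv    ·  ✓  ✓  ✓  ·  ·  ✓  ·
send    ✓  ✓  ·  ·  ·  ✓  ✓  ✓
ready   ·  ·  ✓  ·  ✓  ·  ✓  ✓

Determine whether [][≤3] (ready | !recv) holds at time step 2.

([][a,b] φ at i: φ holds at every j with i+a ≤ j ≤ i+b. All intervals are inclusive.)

Check (ready | !recv) at every j in [2,5]:
  j=2: true
  j=3: false
  j=4: true
  j=5: true
Fails at j=3 → formula fails.

False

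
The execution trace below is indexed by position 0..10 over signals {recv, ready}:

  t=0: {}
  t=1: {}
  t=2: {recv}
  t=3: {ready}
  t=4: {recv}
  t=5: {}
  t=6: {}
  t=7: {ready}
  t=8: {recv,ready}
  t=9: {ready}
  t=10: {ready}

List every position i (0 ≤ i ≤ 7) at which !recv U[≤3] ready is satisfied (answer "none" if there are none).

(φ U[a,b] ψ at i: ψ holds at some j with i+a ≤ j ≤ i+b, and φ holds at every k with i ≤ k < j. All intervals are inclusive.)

3, 5, 6, 7

Evaluate at each i in [0,7]:
  i=0: ✗ (lhs fails at k=2 before rhs at j=3)
  i=1: ✗ (lhs fails at k=2 before rhs at j=3)
  i=2: ✗ (lhs fails at k=2 before rhs at j=3)
  i=3: ✓ (rhs at j=3)
  i=4: ✗ (lhs fails at k=4 before rhs at j=7)
  i=5: ✓ (rhs at j=7; lhs holds on [5,6])
  i=6: ✓ (rhs at j=7; lhs holds on [6,6])
  i=7: ✓ (rhs at j=7)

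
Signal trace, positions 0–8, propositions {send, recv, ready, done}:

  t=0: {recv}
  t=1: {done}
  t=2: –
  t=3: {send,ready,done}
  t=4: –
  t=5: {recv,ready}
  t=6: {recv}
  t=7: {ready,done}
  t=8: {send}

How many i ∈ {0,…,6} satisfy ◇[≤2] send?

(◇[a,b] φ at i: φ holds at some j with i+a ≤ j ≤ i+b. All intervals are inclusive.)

4

Evaluate at each i in [0,6]:
  i=0: ✗ (none in [0,2])
  i=1: ✓ (witness j=3)
  i=2: ✓ (witness j=3)
  i=3: ✓ (witness j=3)
  i=4: ✗ (none in [4,6])
  i=5: ✗ (none in [5,7])
  i=6: ✓ (witness j=8)
Positions where it holds: {1, 2, 3, 6} → 4.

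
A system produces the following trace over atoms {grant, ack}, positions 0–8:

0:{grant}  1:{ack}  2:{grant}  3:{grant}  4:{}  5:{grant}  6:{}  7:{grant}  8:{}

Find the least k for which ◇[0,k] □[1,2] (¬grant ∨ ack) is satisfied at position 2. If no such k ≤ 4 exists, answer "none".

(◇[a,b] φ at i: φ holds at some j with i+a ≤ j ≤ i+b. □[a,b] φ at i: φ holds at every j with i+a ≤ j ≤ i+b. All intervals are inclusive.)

none

Scan j = 2,3,… for □[1,2] (¬grant ∨ ack):
  j=2: fails
  j=3: fails
  j=4: fails
  j=5: fails
  j=6: fails
No j in [2,6] satisfies it → none.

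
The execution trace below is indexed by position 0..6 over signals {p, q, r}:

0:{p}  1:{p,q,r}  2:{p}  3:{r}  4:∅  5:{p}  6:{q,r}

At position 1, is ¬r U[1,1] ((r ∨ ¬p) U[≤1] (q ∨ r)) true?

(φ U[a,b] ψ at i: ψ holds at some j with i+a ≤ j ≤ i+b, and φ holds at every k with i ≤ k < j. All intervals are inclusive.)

Need some j in [2,2] with ((r ∨ ¬p) U[≤1] (q ∨ r)), and ¬r at every k in [1,j-1].
  j=2: ((r ∨ ¬p) U[≤1] (q ∨ r)) — fails.
No j in the window works → until fails.

Does not hold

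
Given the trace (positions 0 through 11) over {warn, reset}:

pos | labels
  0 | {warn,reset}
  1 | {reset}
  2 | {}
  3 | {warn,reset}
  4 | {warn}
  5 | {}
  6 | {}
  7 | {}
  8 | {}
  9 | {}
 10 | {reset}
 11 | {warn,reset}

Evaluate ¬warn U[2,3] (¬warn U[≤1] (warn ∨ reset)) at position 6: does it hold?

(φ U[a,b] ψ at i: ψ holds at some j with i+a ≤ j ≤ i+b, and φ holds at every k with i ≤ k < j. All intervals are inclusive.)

True

Need some j in [8,9] with (¬warn U[≤1] (warn ∨ reset)), and ¬warn at every k in [6,j-1].
  j=8: (¬warn U[≤1] (warn ∨ reset)) — fails.
  j=9: (¬warn U[≤1] (warn ∨ reset)) holds; ¬warn holds at every k in [6,8] → satisfied.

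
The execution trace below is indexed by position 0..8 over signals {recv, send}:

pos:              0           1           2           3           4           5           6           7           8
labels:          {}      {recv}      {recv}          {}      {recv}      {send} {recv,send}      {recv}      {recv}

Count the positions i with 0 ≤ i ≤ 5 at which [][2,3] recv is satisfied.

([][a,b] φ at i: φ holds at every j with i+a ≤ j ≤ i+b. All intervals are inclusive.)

2

Evaluate at each i in [0,5]:
  i=0: ✗ (fails at j=3)
  i=1: ✗ (fails at j=3)
  i=2: ✗ (fails at j=5)
  i=3: ✗ (fails at j=5)
  i=4: ✓ (all of [6,7])
  i=5: ✓ (all of [7,8])
Positions where it holds: {4, 5} → 2.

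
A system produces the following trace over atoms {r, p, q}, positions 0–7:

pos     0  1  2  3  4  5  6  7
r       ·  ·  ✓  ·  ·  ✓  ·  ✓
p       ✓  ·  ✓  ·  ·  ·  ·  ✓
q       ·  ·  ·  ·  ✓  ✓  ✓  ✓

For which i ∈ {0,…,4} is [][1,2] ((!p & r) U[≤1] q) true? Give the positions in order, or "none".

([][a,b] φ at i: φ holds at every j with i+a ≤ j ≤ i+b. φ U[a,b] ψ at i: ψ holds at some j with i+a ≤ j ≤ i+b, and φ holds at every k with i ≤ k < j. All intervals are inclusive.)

3, 4

Evaluate at each i in [0,4]:
  i=0: ✗ (fails at j=1)
  i=1: ✗ (fails at j=2)
  i=2: ✗ (fails at j=3)
  i=3: ✓ (all of [4,5])
  i=4: ✓ (all of [5,6])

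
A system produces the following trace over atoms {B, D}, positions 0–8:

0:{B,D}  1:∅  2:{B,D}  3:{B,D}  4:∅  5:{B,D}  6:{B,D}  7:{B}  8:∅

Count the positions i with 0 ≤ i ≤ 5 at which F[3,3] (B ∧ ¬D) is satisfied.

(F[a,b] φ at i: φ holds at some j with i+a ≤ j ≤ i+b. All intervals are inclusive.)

1

Evaluate at each i in [0,5]:
  i=0: ✗ (none in [3,3])
  i=1: ✗ (none in [4,4])
  i=2: ✗ (none in [5,5])
  i=3: ✗ (none in [6,6])
  i=4: ✓ (witness j=7)
  i=5: ✗ (none in [8,8])
Positions where it holds: {4} → 1.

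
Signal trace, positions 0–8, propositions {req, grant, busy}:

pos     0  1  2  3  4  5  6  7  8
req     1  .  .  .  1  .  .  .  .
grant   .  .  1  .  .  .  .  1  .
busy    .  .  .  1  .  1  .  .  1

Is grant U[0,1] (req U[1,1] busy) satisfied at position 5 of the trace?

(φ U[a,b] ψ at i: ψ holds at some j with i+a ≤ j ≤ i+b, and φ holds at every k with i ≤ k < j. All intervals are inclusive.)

False

Need some j in [5,6] with (req U[1,1] busy), and grant at every k in [5,j-1].
  j=5: (req U[1,1] busy) — fails.
  j=6: (req U[1,1] busy) — fails.
No j in the window works → until fails.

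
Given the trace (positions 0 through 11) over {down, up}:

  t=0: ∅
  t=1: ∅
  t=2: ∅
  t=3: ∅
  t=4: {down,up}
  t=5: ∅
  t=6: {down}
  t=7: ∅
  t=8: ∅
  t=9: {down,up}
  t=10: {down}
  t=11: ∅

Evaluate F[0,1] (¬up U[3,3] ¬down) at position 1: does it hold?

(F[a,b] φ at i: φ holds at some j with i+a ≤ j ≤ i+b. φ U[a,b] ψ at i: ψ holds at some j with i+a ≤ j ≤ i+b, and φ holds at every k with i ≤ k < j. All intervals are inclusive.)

Does not hold

Check (¬up U[3,3] ¬down) at each j in [1,2]:
  j=1: fails
  j=2: fails
No position in the window satisfies it → formula fails.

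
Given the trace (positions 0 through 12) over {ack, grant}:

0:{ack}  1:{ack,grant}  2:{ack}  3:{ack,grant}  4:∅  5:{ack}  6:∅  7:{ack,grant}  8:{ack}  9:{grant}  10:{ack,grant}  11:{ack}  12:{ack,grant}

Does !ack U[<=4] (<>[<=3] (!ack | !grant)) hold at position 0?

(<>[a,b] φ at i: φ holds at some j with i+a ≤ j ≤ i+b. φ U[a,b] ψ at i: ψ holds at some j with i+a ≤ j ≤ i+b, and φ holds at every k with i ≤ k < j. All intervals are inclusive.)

Need some j in [0,4] with <>[<=3] (!ack | !grant), and !ack at every k in [0,j-1].
  j=0: <>[<=3] (!ack | !grant) holds; no prefix to check → satisfied.

Holds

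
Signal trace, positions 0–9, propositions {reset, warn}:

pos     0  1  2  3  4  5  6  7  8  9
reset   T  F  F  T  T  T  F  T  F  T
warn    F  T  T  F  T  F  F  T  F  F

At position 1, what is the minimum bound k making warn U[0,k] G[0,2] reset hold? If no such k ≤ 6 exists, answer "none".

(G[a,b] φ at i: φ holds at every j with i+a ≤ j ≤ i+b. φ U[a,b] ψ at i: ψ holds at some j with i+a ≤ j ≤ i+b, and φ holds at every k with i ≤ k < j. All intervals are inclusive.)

2

Need earliest j ≥ 1 with G[0,2] reset, and warn at every k in [1,j-1].
  j=1: rhs fails.
  j=2: rhs fails.
  j=3: rhs holds; lhs holds on [1,2]. k = 2.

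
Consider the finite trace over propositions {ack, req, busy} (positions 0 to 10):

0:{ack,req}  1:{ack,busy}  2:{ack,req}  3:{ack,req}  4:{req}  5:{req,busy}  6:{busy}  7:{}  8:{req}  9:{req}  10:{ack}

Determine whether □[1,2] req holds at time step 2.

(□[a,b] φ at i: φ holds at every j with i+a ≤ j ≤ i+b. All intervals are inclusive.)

Check req at every j in [3,4]:
  j=3: true
  j=4: true
All positions satisfy it → formula holds.

Holds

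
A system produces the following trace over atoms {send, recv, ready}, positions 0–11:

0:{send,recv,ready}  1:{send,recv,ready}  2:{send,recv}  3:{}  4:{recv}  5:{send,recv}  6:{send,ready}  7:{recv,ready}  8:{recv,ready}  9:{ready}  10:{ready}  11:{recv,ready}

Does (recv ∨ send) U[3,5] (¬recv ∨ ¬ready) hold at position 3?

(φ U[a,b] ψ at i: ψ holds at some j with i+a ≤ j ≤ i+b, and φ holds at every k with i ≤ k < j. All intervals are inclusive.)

Need some j in [6,8] with (¬recv ∨ ¬ready), and (recv ∨ send) at every k in [3,j-1].
  j=6: (¬recv ∨ ¬ready) holds, but (recv ∨ send) fails at k=3 → not this j.
  j=7: (¬recv ∨ ¬ready) false.
  j=8: (¬recv ∨ ¬ready) false.
No j in the window works → until fails.

No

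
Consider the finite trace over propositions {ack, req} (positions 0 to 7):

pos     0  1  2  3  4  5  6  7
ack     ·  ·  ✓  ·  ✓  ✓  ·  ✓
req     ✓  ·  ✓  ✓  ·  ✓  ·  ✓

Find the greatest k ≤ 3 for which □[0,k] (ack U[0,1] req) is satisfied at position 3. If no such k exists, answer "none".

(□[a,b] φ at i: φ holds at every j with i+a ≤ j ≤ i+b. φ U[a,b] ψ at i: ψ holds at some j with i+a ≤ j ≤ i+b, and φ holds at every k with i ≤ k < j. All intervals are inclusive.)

(ack U[0,1] req) must hold from j=3 onward; find where it first fails.
  j=3: holds
  j=4: holds
  j=5: holds
  j=6: fails
Holds on [3,5], so largest k = 2.

2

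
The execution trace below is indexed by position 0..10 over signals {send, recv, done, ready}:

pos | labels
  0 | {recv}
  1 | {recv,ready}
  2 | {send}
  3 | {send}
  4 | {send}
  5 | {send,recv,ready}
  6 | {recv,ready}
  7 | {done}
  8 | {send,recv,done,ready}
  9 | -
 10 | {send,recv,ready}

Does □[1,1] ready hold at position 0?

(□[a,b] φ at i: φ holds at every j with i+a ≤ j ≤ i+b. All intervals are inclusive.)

Check ready at every j in [1,1]:
  j=1: true
All positions satisfy it → formula holds.

Holds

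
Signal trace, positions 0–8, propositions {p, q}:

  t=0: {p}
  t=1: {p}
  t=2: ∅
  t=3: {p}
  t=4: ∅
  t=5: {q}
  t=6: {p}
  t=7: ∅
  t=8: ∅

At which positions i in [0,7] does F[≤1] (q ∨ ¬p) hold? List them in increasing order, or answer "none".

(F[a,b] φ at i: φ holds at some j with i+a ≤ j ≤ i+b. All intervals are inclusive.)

Evaluate at each i in [0,7]:
  i=0: ✗ (none in [0,1])
  i=1: ✓ (witness j=2)
  i=2: ✓ (witness j=2)
  i=3: ✓ (witness j=4)
  i=4: ✓ (witness j=4)
  i=5: ✓ (witness j=5)
  i=6: ✓ (witness j=7)
  i=7: ✓ (witness j=7)

1, 2, 3, 4, 5, 6, 7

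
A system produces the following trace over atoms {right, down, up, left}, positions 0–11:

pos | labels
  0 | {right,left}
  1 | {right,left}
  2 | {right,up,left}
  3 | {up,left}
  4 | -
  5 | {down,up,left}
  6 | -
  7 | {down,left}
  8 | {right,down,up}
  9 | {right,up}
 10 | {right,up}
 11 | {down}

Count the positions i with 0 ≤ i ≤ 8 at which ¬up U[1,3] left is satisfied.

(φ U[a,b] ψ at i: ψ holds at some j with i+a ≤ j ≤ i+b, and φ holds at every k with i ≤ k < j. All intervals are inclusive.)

Evaluate at each i in [0,8]:
  i=0: ✓ (rhs at j=1; lhs holds on [0,0])
  i=1: ✓ (rhs at j=2; lhs holds on [1,1])
  i=2: ✗ (lhs fails at k=2 before rhs at j=3)
  i=3: ✗ (lhs fails at k=3 before rhs at j=5)
  i=4: ✓ (rhs at j=5; lhs holds on [4,4])
  i=5: ✗ (lhs fails at k=5 before rhs at j=7)
  i=6: ✓ (rhs at j=7; lhs holds on [6,6])
  i=7: ✗ (no rhs in [8,10])
  i=8: ✗ (no rhs in [9,11])
Positions where it holds: {0, 1, 4, 6} → 4.

4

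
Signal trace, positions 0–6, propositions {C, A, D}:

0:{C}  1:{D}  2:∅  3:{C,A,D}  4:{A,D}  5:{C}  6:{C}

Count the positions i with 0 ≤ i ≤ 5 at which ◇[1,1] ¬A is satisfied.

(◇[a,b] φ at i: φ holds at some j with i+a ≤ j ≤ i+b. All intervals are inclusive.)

4

Evaluate at each i in [0,5]:
  i=0: ✓ (witness j=1)
  i=1: ✓ (witness j=2)
  i=2: ✗ (none in [3,3])
  i=3: ✗ (none in [4,4])
  i=4: ✓ (witness j=5)
  i=5: ✓ (witness j=6)
Positions where it holds: {0, 1, 4, 5} → 4.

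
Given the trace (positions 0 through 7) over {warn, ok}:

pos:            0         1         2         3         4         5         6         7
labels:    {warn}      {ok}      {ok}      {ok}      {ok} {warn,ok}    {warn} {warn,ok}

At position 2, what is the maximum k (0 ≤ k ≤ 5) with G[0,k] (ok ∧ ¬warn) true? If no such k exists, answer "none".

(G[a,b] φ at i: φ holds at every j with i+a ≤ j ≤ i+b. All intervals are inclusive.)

2

(ok ∧ ¬warn) must hold from j=2 onward; find where it first fails.
  j=2: holds
  j=3: holds
  j=4: holds
  j=5: fails
Holds on [2,4], so largest k = 2.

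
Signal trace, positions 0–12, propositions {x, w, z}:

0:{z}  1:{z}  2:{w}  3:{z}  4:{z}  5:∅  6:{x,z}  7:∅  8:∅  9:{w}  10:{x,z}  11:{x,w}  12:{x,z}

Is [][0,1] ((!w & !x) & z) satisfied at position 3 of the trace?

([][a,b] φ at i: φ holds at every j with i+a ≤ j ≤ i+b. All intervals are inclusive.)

Check ((!w & !x) & z) at every j in [3,4]:
  j=3: true
  j=4: true
All positions satisfy it → formula holds.

Holds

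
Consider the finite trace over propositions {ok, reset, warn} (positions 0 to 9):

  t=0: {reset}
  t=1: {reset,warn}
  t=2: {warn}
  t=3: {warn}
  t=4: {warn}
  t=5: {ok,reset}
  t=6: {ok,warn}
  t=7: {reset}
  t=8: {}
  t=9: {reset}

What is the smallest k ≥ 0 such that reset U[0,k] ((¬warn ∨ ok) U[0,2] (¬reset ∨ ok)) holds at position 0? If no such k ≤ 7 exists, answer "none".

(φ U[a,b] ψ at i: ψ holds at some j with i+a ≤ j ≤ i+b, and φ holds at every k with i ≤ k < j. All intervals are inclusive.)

2

Need earliest j ≥ 0 with ((¬warn ∨ ok) U[0,2] (¬reset ∨ ok)), and reset at every k in [0,j-1].
  j=0: rhs fails.
  j=1: rhs fails.
  j=2: rhs holds; lhs holds on [0,1]. k = 2.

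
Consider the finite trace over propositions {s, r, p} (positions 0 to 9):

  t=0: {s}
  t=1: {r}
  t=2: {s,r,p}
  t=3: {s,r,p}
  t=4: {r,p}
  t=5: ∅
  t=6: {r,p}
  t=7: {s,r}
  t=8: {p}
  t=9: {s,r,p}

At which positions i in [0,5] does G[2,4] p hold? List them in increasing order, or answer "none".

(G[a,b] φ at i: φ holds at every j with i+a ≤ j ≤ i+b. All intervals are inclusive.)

0

Evaluate at each i in [0,5]:
  i=0: ✓ (all of [2,4])
  i=1: ✗ (fails at j=5)
  i=2: ✗ (fails at j=5)
  i=3: ✗ (fails at j=5)
  i=4: ✗ (fails at j=7)
  i=5: ✗ (fails at j=7)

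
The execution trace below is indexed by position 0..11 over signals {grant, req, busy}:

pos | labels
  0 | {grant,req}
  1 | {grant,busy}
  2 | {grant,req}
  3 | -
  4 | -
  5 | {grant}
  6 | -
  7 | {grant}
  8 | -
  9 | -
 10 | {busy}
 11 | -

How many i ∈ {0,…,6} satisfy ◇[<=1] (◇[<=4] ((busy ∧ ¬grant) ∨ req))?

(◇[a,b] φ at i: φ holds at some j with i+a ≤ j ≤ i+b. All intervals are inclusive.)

5

Evaluate at each i in [0,6]:
  i=0: ✓ (witness j=0)
  i=1: ✓ (witness j=1)
  i=2: ✓ (witness j=2)
  i=3: ✗ (none in [3,4])
  i=4: ✗ (none in [4,5])
  i=5: ✓ (witness j=6)
  i=6: ✓ (witness j=6)
Positions where it holds: {0, 1, 2, 5, 6} → 5.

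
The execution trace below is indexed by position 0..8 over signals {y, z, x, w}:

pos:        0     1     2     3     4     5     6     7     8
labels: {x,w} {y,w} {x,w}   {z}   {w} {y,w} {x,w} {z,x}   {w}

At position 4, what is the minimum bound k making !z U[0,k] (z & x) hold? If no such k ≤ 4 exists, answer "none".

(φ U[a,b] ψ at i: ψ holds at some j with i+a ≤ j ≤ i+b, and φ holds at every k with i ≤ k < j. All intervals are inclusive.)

3

Need earliest j ≥ 4 with (z & x), and !z at every k in [4,j-1].
  j=4: rhs fails.
  j=5: rhs fails.
  j=6: rhs fails.
  j=7: rhs holds; lhs holds on [4,6]. k = 3.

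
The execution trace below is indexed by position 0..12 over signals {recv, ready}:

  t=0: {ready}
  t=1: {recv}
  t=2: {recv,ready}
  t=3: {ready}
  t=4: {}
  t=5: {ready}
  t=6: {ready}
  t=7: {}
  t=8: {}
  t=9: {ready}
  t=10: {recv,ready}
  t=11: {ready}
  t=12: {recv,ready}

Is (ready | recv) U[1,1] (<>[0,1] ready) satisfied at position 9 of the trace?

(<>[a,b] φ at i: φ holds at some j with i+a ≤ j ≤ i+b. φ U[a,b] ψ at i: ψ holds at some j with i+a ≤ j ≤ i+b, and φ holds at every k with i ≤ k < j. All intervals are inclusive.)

True

Need some j in [10,10] with <>[0,1] ready, and (ready | recv) at every k in [9,j-1].
  j=10: <>[0,1] ready holds; (ready | recv) holds at every k in [9,9] → satisfied.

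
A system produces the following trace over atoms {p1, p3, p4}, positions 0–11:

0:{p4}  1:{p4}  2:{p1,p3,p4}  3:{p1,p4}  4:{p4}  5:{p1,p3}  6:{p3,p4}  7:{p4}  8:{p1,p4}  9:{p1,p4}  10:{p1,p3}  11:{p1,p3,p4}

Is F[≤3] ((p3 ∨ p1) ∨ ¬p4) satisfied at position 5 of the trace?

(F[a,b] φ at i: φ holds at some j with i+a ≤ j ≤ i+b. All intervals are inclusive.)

Check ((p3 ∨ p1) ∨ ¬p4) at each j in [5,8]:
  j=5: true
  j=6: true
  j=7: false
  j=8: true
Found at j=5 → formula holds.

Holds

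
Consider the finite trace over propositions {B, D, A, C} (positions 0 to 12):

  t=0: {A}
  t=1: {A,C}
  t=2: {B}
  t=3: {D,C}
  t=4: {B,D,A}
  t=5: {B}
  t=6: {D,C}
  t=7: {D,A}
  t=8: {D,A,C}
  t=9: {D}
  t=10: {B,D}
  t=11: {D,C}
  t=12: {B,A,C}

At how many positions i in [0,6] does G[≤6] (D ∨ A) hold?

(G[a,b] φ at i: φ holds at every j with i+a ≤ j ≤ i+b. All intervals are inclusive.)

Evaluate at each i in [0,6]:
  i=0: ✗ (fails at j=2)
  i=1: ✗ (fails at j=2)
  i=2: ✗ (fails at j=2)
  i=3: ✗ (fails at j=5)
  i=4: ✗ (fails at j=5)
  i=5: ✗ (fails at j=5)
  i=6: ✓ (all of [6,12])
Positions where it holds: {6} → 1.

1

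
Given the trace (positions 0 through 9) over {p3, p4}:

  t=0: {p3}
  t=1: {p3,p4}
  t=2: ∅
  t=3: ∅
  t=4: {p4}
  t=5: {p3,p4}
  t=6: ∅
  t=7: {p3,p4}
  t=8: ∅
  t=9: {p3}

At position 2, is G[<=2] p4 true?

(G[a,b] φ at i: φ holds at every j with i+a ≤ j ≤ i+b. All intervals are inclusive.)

Check p4 at every j in [2,4]:
  j=2: false
  j=3: false
  j=4: true
Fails at j=2 → formula fails.

No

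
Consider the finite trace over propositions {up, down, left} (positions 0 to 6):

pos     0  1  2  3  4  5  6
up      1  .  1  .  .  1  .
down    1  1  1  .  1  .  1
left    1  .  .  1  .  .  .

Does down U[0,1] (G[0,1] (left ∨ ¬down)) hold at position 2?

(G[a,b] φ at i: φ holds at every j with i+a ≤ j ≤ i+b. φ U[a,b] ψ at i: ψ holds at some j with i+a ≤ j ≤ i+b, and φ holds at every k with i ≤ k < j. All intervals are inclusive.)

Need some j in [2,3] with G[0,1] (left ∨ ¬down), and down at every k in [2,j-1].
  j=2: G[0,1] (left ∨ ¬down) — fails at 2.
  j=3: G[0,1] (left ∨ ¬down) — fails at 4.
No j in the window works → until fails.

No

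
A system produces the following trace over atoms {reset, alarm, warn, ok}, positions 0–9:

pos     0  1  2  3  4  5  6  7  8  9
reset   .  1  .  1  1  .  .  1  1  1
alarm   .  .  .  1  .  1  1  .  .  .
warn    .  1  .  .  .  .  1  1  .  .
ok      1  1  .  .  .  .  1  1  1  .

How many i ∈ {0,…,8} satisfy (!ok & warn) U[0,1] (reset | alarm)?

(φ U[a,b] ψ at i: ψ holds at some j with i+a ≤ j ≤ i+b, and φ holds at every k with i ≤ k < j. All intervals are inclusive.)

Evaluate at each i in [0,8]:
  i=0: ✗ (lhs fails at k=0 before rhs at j=1)
  i=1: ✓ (rhs at j=1)
  i=2: ✗ (lhs fails at k=2 before rhs at j=3)
  i=3: ✓ (rhs at j=3)
  i=4: ✓ (rhs at j=4)
  i=5: ✓ (rhs at j=5)
  i=6: ✓ (rhs at j=6)
  i=7: ✓ (rhs at j=7)
  i=8: ✓ (rhs at j=8)
Positions where it holds: {1, 3, 4, 5, 6, 7, 8} → 7.

7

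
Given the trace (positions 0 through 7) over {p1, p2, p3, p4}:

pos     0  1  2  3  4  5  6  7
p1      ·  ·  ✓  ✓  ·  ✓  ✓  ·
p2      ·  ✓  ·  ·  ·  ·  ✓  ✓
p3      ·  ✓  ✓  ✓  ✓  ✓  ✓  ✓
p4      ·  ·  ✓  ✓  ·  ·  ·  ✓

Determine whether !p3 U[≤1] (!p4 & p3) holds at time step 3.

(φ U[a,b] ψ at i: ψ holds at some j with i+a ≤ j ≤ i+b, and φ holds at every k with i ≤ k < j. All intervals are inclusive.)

Need some j in [3,4] with (!p4 & p3), and !p3 at every k in [3,j-1].
  j=3: (!p4 & p3) false.
  j=4: (!p4 & p3) holds, but !p3 fails at k=3 → not this j.
No j in the window works → until fails.

No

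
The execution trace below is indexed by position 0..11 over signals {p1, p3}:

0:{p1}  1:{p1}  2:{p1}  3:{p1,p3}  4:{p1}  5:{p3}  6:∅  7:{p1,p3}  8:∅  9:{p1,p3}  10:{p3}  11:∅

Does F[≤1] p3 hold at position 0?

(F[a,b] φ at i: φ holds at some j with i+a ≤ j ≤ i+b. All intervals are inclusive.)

Check p3 at each j in [0,1]:
  j=0: false
  j=1: false
No position in the window satisfies it → formula fails.

Does not hold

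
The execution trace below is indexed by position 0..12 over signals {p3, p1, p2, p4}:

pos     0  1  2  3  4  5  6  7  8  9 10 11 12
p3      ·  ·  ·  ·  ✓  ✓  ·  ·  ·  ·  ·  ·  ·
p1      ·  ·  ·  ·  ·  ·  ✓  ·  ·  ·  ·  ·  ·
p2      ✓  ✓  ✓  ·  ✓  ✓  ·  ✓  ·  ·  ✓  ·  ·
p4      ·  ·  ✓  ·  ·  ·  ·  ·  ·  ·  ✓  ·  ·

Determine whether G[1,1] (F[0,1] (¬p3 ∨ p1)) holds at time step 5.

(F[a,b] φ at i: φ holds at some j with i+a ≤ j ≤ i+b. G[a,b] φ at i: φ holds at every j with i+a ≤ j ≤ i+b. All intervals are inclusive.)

Yes

Check F[0,1] (¬p3 ∨ p1) at every j in [6,6]:
  j=6: holds (witness at 6)
All positions satisfy it → formula holds.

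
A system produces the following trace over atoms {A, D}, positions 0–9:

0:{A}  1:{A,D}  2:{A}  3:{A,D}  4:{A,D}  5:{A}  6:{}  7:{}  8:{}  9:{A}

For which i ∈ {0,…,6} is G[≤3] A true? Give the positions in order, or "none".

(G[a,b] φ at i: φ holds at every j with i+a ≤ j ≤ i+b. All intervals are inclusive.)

Evaluate at each i in [0,6]:
  i=0: ✓ (all of [0,3])
  i=1: ✓ (all of [1,4])
  i=2: ✓ (all of [2,5])
  i=3: ✗ (fails at j=6)
  i=4: ✗ (fails at j=6)
  i=5: ✗ (fails at j=6)
  i=6: ✗ (fails at j=6)

0, 1, 2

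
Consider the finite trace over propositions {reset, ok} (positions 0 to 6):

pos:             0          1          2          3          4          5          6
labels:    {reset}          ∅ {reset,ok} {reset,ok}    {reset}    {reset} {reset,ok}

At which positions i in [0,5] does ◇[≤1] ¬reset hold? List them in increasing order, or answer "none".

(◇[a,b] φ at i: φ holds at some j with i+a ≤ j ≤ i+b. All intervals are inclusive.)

Evaluate at each i in [0,5]:
  i=0: ✓ (witness j=1)
  i=1: ✓ (witness j=1)
  i=2: ✗ (none in [2,3])
  i=3: ✗ (none in [3,4])
  i=4: ✗ (none in [4,5])
  i=5: ✗ (none in [5,6])

0, 1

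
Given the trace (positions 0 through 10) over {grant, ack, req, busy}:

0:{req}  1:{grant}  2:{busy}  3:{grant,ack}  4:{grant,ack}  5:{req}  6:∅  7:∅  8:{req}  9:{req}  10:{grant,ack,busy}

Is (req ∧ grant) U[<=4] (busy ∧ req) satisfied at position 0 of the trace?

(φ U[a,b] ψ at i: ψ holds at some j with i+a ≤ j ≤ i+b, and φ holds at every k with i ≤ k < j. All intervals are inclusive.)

Does not hold

Need some j in [0,4] with (busy ∧ req), and (req ∧ grant) at every k in [0,j-1].
  j=0: (busy ∧ req) false.
  j=1: (busy ∧ req) false.
  j=2: (busy ∧ req) false.
  j=3: (busy ∧ req) false.
  j=4: (busy ∧ req) false.
No j in the window works → until fails.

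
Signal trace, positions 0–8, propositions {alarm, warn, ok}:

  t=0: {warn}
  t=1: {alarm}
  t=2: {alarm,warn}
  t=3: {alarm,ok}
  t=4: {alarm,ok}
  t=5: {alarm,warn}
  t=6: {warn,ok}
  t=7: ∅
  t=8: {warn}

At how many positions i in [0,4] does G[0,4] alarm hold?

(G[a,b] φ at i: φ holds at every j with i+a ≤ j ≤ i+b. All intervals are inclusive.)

Evaluate at each i in [0,4]:
  i=0: ✗ (fails at j=0)
  i=1: ✓ (all of [1,5])
  i=2: ✗ (fails at j=6)
  i=3: ✗ (fails at j=6)
  i=4: ✗ (fails at j=6)
Positions where it holds: {1} → 1.

1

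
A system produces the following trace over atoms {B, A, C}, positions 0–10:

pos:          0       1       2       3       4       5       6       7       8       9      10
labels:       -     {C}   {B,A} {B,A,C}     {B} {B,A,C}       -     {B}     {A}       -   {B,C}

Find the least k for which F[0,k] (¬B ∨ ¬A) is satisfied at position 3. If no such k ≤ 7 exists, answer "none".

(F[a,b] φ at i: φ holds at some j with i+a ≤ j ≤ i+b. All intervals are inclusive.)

1

Scan j = 3,4,… for (¬B ∨ ¬A):
  j=3: fails
  j=4: holds
First hit at j=4, so smallest k = 4-3 = 1.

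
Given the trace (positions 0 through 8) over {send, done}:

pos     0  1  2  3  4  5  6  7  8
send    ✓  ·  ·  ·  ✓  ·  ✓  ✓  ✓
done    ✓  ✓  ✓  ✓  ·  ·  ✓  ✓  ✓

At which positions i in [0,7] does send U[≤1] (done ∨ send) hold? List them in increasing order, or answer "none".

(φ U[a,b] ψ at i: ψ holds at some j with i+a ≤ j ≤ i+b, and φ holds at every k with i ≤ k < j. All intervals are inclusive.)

0, 1, 2, 3, 4, 6, 7

Evaluate at each i in [0,7]:
  i=0: ✓ (rhs at j=0)
  i=1: ✓ (rhs at j=1)
  i=2: ✓ (rhs at j=2)
  i=3: ✓ (rhs at j=3)
  i=4: ✓ (rhs at j=4)
  i=5: ✗ (lhs fails at k=5 before rhs at j=6)
  i=6: ✓ (rhs at j=6)
  i=7: ✓ (rhs at j=7)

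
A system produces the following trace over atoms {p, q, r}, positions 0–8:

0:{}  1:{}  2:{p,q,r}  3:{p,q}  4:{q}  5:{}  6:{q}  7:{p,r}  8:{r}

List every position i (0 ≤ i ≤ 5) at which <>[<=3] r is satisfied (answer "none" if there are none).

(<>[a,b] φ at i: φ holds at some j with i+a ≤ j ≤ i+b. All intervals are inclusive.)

0, 1, 2, 4, 5

Evaluate at each i in [0,5]:
  i=0: ✓ (witness j=2)
  i=1: ✓ (witness j=2)
  i=2: ✓ (witness j=2)
  i=3: ✗ (none in [3,6])
  i=4: ✓ (witness j=7)
  i=5: ✓ (witness j=7)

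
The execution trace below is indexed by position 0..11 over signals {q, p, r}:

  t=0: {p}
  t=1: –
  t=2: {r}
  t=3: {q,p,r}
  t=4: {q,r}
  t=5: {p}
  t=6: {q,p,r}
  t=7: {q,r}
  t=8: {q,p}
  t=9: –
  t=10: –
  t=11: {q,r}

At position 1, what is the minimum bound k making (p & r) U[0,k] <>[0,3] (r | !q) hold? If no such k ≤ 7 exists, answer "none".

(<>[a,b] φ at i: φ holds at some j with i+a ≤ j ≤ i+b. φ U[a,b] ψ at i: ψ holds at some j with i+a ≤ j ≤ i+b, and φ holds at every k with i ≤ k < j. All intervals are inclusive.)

Need earliest j ≥ 1 with <>[0,3] (r | !q), and (p & r) at every k in [1,j-1].
  j=1: rhs holds (empty prefix). k = 0.

0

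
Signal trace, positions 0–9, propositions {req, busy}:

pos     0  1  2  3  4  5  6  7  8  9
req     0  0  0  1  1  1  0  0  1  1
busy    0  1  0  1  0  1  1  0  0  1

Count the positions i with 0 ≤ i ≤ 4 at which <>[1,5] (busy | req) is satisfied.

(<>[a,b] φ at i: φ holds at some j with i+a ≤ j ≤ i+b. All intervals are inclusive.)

Evaluate at each i in [0,4]:
  i=0: ✓ (witness j=1)
  i=1: ✓ (witness j=3)
  i=2: ✓ (witness j=3)
  i=3: ✓ (witness j=4)
  i=4: ✓ (witness j=5)
Positions where it holds: {0, 1, 2, 3, 4} → 5.

5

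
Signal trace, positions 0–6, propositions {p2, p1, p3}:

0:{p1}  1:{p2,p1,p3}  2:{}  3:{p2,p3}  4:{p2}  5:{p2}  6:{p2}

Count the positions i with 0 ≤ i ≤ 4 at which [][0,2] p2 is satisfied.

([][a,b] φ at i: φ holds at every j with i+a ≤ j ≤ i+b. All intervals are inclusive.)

2

Evaluate at each i in [0,4]:
  i=0: ✗ (fails at j=0)
  i=1: ✗ (fails at j=2)
  i=2: ✗ (fails at j=2)
  i=3: ✓ (all of [3,5])
  i=4: ✓ (all of [4,6])
Positions where it holds: {3, 4} → 2.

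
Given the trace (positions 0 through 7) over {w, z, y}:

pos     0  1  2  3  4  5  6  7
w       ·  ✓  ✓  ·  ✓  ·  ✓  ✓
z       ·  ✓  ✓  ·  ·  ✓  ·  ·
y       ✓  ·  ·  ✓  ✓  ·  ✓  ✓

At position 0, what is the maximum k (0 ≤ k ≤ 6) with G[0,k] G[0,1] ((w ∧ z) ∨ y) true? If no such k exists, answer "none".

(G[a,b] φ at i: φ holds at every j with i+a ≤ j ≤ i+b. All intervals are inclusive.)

G[0,1] ((w ∧ z) ∨ y) must hold from j=0 onward; find where it first fails.
  j=0: holds
  j=1: holds
  j=2: holds
  j=3: holds
  j=4: fails
Holds on [0,3], so largest k = 3.

3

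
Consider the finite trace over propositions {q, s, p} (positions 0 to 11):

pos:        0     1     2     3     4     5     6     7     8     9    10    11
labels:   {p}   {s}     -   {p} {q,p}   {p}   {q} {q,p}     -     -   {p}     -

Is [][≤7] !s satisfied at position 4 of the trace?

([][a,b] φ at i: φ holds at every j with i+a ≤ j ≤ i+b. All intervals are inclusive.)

True

Check !s at every j in [4,11]:
  j=4: true
  j=5: true
  j=6: true
  j=7: true
  j=8: true
  j=9: true
  j=10: true
  j=11: true
All positions satisfy it → formula holds.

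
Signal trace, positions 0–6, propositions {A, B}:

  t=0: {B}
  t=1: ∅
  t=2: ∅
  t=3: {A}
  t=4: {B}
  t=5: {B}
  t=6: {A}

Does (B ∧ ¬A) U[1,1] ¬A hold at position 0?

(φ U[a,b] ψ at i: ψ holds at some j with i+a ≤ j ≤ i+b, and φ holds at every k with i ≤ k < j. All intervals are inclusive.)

Yes

Need some j in [1,1] with ¬A, and (B ∧ ¬A) at every k in [0,j-1].
  j=1: ¬A holds; (B ∧ ¬A) holds at every k in [0,0] → satisfied.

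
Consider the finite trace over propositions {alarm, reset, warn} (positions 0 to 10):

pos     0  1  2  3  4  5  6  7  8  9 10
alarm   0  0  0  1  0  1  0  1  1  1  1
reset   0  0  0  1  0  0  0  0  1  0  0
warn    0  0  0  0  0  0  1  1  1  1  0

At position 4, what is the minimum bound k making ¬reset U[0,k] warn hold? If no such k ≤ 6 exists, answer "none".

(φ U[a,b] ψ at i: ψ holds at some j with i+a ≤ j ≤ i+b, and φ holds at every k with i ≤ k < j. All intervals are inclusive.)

Need earliest j ≥ 4 with warn, and ¬reset at every k in [4,j-1].
  j=4: rhs fails.
  j=5: rhs fails.
  j=6: rhs holds; lhs holds on [4,5]. k = 2.

2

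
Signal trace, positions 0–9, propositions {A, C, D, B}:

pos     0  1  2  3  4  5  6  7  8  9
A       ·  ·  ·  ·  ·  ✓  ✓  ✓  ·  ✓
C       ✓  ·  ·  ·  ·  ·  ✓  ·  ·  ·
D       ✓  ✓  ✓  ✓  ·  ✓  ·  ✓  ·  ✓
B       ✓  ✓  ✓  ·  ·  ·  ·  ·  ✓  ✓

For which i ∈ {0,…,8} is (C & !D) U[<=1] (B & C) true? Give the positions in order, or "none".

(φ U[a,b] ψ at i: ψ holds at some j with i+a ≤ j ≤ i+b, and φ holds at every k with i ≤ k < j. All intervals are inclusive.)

0

Evaluate at each i in [0,8]:
  i=0: ✓ (rhs at j=0)
  i=1: ✗ (no rhs in [1,2])
  i=2: ✗ (no rhs in [2,3])
  i=3: ✗ (no rhs in [3,4])
  i=4: ✗ (no rhs in [4,5])
  i=5: ✗ (no rhs in [5,6])
  i=6: ✗ (no rhs in [6,7])
  i=7: ✗ (no rhs in [7,8])
  i=8: ✗ (no rhs in [8,9])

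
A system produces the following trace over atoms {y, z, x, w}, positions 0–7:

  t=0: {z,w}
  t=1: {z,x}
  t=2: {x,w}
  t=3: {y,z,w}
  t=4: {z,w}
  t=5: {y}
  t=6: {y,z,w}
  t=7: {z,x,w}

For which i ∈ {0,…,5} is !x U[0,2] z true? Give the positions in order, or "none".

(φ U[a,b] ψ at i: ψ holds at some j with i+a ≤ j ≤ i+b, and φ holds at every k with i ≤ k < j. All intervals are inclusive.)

Evaluate at each i in [0,5]:
  i=0: ✓ (rhs at j=0)
  i=1: ✓ (rhs at j=1)
  i=2: ✗ (lhs fails at k=2 before rhs at j=3)
  i=3: ✓ (rhs at j=3)
  i=4: ✓ (rhs at j=4)
  i=5: ✓ (rhs at j=6; lhs holds on [5,5])

0, 1, 3, 4, 5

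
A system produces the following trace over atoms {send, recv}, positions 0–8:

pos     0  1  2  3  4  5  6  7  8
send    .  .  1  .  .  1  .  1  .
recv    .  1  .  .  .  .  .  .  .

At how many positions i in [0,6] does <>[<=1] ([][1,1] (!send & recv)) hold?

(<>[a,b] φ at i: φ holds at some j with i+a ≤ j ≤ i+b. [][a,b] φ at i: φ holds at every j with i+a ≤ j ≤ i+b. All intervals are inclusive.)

Evaluate at each i in [0,6]:
  i=0: ✓ (witness j=0)
  i=1: ✗ (none in [1,2])
  i=2: ✗ (none in [2,3])
  i=3: ✗ (none in [3,4])
  i=4: ✗ (none in [4,5])
  i=5: ✗ (none in [5,6])
  i=6: ✗ (none in [6,7])
Positions where it holds: {0} → 1.

1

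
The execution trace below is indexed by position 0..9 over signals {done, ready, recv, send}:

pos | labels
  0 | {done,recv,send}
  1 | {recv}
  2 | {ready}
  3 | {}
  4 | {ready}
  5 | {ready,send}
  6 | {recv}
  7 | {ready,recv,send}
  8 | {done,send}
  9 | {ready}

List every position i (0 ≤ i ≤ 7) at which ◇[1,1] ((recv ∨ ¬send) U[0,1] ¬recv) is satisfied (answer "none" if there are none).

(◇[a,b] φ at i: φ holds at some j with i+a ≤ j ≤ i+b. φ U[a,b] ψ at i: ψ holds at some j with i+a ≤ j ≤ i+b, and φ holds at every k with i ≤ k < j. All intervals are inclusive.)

Evaluate at each i in [0,7]:
  i=0: ✓ (witness j=1)
  i=1: ✓ (witness j=2)
  i=2: ✓ (witness j=3)
  i=3: ✓ (witness j=4)
  i=4: ✓ (witness j=5)
  i=5: ✗ (none in [6,6])
  i=6: ✓ (witness j=7)
  i=7: ✓ (witness j=8)

0, 1, 2, 3, 4, 6, 7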